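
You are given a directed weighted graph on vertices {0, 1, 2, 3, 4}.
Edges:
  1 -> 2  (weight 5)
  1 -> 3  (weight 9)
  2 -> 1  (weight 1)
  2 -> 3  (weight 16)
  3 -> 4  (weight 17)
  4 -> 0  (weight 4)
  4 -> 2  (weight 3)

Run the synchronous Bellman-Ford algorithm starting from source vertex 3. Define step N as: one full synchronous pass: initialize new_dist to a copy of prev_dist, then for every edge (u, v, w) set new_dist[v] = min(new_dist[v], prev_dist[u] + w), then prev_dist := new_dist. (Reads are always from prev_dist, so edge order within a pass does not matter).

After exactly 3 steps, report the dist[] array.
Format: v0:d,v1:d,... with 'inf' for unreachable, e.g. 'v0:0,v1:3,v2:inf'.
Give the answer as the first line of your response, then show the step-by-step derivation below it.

v0:21,v1:21,v2:20,v3:0,v4:17

step 1: dist = v0:inf,v1:inf,v2:inf,v3:0,v4:17
step 2: dist = v0:21,v1:inf,v2:20,v3:0,v4:17
step 3: dist = v0:21,v1:21,v2:20,v3:0,v4:17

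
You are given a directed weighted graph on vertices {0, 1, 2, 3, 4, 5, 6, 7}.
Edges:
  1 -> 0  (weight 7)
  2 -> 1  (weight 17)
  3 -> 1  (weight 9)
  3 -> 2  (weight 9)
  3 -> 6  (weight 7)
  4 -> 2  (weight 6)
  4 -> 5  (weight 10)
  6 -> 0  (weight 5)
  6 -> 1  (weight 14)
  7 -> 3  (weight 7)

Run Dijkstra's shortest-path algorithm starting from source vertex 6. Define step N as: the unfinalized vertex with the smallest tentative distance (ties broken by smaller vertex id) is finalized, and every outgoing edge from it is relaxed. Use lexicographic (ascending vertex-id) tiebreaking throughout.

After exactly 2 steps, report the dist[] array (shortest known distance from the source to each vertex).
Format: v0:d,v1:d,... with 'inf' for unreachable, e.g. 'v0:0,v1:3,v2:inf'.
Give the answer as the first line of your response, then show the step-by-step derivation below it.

v0:5,v1:14,v2:inf,v3:inf,v4:inf,v5:inf,v6:0,v7:inf

step 1: dist = v0:5,v1:14,v2:inf,v3:inf,v4:inf,v5:inf,v6:0,v7:inf
step 2: dist = v0:5,v1:14,v2:inf,v3:inf,v4:inf,v5:inf,v6:0,v7:inf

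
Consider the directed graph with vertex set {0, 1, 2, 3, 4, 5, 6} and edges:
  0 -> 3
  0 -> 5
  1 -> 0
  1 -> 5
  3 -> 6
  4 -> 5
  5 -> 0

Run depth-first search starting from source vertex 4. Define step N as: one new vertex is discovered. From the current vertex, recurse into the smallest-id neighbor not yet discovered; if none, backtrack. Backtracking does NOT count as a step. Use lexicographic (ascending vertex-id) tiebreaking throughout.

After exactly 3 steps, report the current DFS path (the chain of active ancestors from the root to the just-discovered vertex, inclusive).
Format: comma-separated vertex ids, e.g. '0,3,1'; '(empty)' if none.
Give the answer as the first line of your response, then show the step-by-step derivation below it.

4,5,0

step 1: discover 4; path=4; order=4
step 2: discover 5; path=4>5; order=4,5
step 3: discover 0; path=4>5>0; order=4,5,0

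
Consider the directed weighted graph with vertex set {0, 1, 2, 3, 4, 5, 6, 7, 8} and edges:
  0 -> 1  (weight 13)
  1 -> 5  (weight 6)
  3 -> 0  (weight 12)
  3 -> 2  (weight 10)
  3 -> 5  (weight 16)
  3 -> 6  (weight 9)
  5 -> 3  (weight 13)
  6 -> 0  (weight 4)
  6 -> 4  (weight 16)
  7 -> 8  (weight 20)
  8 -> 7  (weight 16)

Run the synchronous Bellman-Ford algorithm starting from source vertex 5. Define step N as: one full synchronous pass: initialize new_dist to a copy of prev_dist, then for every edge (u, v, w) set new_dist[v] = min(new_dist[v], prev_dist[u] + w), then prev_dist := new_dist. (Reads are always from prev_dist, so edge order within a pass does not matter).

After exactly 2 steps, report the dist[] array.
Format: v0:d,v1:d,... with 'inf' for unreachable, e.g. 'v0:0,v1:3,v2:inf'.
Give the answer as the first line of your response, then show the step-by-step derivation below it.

v0:25,v1:inf,v2:23,v3:13,v4:inf,v5:0,v6:22,v7:inf,v8:inf

step 1: dist = v0:inf,v1:inf,v2:inf,v3:13,v4:inf,v5:0,v6:inf,v7:inf,v8:inf
step 2: dist = v0:25,v1:inf,v2:23,v3:13,v4:inf,v5:0,v6:22,v7:inf,v8:inf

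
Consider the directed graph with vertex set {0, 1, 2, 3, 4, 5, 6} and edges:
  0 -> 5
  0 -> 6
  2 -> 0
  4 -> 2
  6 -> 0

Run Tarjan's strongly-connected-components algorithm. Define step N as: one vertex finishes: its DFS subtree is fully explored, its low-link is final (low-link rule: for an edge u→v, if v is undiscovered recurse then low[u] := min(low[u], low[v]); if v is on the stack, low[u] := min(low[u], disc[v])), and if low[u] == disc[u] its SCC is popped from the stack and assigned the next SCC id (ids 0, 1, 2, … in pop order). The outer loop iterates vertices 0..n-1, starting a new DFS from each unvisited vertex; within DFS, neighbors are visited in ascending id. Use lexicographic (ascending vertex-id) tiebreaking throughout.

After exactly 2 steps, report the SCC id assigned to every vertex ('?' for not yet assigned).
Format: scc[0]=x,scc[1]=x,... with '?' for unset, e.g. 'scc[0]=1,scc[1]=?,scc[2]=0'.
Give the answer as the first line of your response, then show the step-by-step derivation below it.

scc[0]=?,scc[1]=?,scc[2]=?,scc[3]=?,scc[4]=?,scc[5]=0,scc[6]=?

step 1: low=(low[0]=0,low[1]=?,low[2]=?,low[3]=?,low[4]=?,low[5]=1,low[6]=?); scc=(scc[0]=?,scc[1]=?,scc[2]=?,scc[3]=?,scc[4]=?,scc[5]=0,scc[6]=?)
step 2: low=(low[0]=0,low[1]=?,low[2]=?,low[3]=?,low[4]=?,low[5]=1,low[6]=0); scc=(scc[0]=?,scc[1]=?,scc[2]=?,scc[3]=?,scc[4]=?,scc[5]=0,scc[6]=?)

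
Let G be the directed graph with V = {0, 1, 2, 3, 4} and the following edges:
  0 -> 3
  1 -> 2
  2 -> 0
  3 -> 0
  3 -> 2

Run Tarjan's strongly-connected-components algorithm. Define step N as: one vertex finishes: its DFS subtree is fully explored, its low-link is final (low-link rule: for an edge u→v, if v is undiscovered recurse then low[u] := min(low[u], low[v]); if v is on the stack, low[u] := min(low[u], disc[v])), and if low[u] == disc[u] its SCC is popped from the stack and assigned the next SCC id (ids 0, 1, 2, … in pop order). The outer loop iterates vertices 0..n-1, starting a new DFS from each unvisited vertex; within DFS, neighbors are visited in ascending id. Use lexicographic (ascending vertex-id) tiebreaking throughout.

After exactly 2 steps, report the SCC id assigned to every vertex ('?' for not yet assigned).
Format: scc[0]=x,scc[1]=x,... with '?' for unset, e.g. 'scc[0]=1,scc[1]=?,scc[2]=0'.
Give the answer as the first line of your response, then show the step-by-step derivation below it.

scc[0]=?,scc[1]=?,scc[2]=?,scc[3]=?,scc[4]=?

step 1: low=(low[0]=0,low[1]=?,low[2]=0,low[3]=0,low[4]=?); scc=(scc[0]=?,scc[1]=?,scc[2]=?,scc[3]=?,scc[4]=?)
step 2: low=(low[0]=0,low[1]=?,low[2]=0,low[3]=0,low[4]=?); scc=(scc[0]=?,scc[1]=?,scc[2]=?,scc[3]=?,scc[4]=?)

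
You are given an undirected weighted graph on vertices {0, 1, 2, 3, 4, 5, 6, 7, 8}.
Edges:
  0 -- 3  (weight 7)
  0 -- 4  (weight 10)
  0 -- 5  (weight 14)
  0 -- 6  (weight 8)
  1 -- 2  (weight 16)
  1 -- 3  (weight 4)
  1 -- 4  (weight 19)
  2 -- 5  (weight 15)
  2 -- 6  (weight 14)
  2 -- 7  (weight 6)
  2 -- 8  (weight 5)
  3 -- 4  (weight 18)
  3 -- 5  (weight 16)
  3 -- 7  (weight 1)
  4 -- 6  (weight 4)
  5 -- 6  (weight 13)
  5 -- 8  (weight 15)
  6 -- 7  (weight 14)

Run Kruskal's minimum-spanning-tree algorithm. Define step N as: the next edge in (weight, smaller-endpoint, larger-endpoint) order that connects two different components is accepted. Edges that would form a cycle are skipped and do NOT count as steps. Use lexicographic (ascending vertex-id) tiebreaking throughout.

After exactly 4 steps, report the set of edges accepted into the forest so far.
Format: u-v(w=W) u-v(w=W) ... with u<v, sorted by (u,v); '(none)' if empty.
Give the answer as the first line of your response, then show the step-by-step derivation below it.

1-3(w=4) 2-8(w=5) 3-7(w=1) 4-6(w=4)

step 1: add edge 3-7 (w=1); MST = {3-7(w=1)}
step 2: add edge 1-3 (w=4); MST = {1-3(w=4) 3-7(w=1)}
step 3: add edge 4-6 (w=4); MST = {1-3(w=4) 3-7(w=1) 4-6(w=4)}
step 4: add edge 2-8 (w=5); MST = {1-3(w=4) 2-8(w=5) 3-7(w=1) 4-6(w=4)}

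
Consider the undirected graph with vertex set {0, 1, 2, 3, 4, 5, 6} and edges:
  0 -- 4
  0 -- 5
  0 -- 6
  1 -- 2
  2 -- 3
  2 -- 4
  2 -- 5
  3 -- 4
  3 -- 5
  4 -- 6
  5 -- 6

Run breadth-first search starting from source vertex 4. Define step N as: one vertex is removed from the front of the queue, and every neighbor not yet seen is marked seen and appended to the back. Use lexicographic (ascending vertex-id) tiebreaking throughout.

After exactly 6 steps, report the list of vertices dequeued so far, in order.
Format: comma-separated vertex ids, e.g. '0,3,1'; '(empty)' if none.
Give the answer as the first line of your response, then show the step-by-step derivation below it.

4,0,2,3,6,5

step 1: dequeue 4; queue=[0,2,3,6]; order=4
step 2: dequeue 0; queue=[2,3,6,5]; order=4,0
step 3: dequeue 2; queue=[3,6,5,1]; order=4,0,2
step 4: dequeue 3; queue=[6,5,1]; order=4,0,2,3
step 5: dequeue 6; queue=[5,1]; order=4,0,2,3,6
step 6: dequeue 5; queue=[1]; order=4,0,2,3,6,5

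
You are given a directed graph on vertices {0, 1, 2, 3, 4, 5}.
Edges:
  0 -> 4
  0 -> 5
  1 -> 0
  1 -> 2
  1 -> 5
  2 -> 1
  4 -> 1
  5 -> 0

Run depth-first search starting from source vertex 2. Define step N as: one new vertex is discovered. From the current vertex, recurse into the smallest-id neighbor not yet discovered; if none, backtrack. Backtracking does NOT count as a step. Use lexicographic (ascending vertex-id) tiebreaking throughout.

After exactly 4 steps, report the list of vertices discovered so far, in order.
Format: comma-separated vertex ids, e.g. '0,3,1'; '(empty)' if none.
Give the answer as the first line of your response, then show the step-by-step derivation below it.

2,1,0,4

step 1: discover 2; path=2; order=2
step 2: discover 1; path=2>1; order=2,1
step 3: discover 0; path=2>1>0; order=2,1,0
step 4: discover 4; path=2>1>0>4; order=2,1,0,4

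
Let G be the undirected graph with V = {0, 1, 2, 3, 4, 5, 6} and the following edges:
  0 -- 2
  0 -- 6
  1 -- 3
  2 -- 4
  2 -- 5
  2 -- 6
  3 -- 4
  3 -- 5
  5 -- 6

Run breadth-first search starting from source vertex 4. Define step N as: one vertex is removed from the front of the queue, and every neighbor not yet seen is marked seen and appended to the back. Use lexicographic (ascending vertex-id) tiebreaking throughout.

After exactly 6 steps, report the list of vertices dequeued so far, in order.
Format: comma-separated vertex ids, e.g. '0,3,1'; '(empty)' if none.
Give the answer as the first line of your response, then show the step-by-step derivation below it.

4,2,3,0,5,6

step 1: dequeue 4; queue=[2,3]; order=4
step 2: dequeue 2; queue=[3,0,5,6]; order=4,2
step 3: dequeue 3; queue=[0,5,6,1]; order=4,2,3
step 4: dequeue 0; queue=[5,6,1]; order=4,2,3,0
step 5: dequeue 5; queue=[6,1]; order=4,2,3,0,5
step 6: dequeue 6; queue=[1]; order=4,2,3,0,5,6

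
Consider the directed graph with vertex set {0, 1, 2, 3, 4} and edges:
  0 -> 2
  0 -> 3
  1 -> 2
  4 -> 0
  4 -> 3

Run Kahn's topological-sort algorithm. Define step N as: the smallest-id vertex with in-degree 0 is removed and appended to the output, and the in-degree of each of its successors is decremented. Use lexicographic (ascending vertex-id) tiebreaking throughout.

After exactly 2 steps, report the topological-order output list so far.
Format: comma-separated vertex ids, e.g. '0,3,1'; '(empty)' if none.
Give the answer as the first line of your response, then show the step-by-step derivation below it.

1,4

step 1: output 1; order=[1]; indeg=(1,0,1,2,0)
step 2: output 4; order=[1,4]; indeg=(0,0,1,1,0)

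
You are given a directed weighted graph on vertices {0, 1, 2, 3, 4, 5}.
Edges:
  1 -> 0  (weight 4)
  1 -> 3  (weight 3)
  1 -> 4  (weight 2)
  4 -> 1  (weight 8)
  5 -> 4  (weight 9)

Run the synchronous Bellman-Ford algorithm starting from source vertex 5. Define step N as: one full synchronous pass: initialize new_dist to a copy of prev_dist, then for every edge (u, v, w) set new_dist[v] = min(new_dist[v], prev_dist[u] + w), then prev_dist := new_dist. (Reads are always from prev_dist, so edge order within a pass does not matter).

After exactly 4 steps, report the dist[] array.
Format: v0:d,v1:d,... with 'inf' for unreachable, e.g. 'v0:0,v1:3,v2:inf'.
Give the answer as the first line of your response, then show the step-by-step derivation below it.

v0:21,v1:17,v2:inf,v3:20,v4:9,v5:0

step 1: dist = v0:inf,v1:inf,v2:inf,v3:inf,v4:9,v5:0
step 2: dist = v0:inf,v1:17,v2:inf,v3:inf,v4:9,v5:0
step 3: dist = v0:21,v1:17,v2:inf,v3:20,v4:9,v5:0
step 4: dist = v0:21,v1:17,v2:inf,v3:20,v4:9,v5:0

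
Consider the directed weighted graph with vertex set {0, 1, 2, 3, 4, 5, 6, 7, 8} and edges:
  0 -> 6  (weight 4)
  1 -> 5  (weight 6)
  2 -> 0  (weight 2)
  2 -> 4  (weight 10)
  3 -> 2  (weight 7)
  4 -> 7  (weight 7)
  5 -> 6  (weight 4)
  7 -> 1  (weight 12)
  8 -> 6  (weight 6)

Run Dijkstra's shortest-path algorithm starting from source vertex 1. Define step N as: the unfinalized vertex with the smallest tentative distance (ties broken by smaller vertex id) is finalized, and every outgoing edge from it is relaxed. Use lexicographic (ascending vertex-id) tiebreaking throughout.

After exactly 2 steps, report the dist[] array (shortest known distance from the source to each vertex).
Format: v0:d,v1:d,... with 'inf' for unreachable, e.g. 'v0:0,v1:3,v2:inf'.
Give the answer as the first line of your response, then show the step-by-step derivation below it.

v0:inf,v1:0,v2:inf,v3:inf,v4:inf,v5:6,v6:10,v7:inf,v8:inf

step 1: dist = v0:inf,v1:0,v2:inf,v3:inf,v4:inf,v5:6,v6:inf,v7:inf,v8:inf
step 2: dist = v0:inf,v1:0,v2:inf,v3:inf,v4:inf,v5:6,v6:10,v7:inf,v8:inf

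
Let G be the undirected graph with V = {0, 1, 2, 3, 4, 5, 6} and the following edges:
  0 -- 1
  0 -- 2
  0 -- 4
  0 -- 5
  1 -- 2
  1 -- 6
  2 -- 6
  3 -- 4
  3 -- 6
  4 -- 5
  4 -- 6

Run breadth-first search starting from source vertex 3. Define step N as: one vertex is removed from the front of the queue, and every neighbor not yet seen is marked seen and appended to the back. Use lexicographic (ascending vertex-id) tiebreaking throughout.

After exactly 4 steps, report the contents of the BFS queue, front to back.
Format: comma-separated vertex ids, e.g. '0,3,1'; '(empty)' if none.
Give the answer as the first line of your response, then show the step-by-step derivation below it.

5,1,2

step 1: dequeue 3; queue=[4,6]; order=3
step 2: dequeue 4; queue=[6,0,5]; order=3,4
step 3: dequeue 6; queue=[0,5,1,2]; order=3,4,6
step 4: dequeue 0; queue=[5,1,2]; order=3,4,6,0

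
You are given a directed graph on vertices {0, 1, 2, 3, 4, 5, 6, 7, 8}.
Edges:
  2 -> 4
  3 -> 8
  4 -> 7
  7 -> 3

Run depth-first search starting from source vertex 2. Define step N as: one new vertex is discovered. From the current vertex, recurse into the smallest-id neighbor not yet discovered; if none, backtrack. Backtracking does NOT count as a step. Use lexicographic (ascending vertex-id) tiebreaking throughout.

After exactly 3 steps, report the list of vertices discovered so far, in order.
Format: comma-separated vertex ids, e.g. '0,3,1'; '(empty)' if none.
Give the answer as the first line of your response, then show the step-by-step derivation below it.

2,4,7

step 1: discover 2; path=2; order=2
step 2: discover 4; path=2>4; order=2,4
step 3: discover 7; path=2>4>7; order=2,4,7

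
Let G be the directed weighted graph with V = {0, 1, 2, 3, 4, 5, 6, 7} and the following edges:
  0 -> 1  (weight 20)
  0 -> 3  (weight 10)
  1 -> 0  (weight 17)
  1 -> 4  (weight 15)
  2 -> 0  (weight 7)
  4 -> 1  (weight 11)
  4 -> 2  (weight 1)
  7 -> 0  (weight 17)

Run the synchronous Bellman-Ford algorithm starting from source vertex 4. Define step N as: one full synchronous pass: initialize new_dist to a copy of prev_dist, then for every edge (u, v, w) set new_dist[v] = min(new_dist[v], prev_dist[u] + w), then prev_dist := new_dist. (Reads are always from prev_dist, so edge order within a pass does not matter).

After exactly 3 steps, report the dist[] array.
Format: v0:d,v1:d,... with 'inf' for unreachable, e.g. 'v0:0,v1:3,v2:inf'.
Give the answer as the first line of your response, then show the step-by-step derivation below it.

v0:8,v1:11,v2:1,v3:18,v4:0,v5:inf,v6:inf,v7:inf

step 1: dist = v0:inf,v1:11,v2:1,v3:inf,v4:0,v5:inf,v6:inf,v7:inf
step 2: dist = v0:8,v1:11,v2:1,v3:inf,v4:0,v5:inf,v6:inf,v7:inf
step 3: dist = v0:8,v1:11,v2:1,v3:18,v4:0,v5:inf,v6:inf,v7:inf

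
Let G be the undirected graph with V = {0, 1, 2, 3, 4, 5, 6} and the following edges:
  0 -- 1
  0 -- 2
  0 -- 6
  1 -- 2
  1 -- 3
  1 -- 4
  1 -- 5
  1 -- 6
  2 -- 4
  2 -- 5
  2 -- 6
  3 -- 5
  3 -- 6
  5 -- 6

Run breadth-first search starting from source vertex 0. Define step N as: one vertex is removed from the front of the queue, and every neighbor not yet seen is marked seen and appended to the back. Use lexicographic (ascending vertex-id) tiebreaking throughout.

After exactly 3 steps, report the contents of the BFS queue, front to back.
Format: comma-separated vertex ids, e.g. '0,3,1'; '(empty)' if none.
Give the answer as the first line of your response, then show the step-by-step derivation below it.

6,3,4,5

step 1: dequeue 0; queue=[1,2,6]; order=0
step 2: dequeue 1; queue=[2,6,3,4,5]; order=0,1
step 3: dequeue 2; queue=[6,3,4,5]; order=0,1,2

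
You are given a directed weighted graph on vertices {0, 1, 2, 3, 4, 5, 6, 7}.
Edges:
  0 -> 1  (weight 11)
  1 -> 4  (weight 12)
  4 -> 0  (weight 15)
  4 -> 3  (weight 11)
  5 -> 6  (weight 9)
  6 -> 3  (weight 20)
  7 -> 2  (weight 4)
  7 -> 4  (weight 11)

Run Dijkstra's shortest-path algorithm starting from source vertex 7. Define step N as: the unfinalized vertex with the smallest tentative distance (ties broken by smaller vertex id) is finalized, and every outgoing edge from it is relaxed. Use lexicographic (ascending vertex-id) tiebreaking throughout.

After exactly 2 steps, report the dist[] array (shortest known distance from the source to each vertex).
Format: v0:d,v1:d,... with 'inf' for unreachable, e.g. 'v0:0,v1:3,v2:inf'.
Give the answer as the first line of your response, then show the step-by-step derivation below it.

v0:inf,v1:inf,v2:4,v3:inf,v4:11,v5:inf,v6:inf,v7:0

step 1: dist = v0:inf,v1:inf,v2:4,v3:inf,v4:11,v5:inf,v6:inf,v7:0
step 2: dist = v0:inf,v1:inf,v2:4,v3:inf,v4:11,v5:inf,v6:inf,v7:0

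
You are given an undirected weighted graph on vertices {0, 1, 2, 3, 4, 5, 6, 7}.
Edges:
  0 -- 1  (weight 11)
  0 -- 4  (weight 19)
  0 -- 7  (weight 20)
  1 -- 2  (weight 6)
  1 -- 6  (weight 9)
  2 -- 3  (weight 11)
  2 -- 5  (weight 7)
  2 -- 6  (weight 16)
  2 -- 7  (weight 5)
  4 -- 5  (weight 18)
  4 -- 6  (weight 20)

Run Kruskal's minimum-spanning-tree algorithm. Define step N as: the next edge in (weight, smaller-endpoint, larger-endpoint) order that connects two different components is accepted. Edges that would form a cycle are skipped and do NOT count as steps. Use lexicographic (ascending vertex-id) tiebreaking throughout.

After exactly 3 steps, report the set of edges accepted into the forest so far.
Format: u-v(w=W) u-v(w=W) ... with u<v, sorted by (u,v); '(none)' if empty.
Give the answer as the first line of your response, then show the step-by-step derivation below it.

1-2(w=6) 2-5(w=7) 2-7(w=5)

step 1: add edge 2-7 (w=5); MST = {2-7(w=5)}
step 2: add edge 1-2 (w=6); MST = {1-2(w=6) 2-7(w=5)}
step 3: add edge 2-5 (w=7); MST = {1-2(w=6) 2-5(w=7) 2-7(w=5)}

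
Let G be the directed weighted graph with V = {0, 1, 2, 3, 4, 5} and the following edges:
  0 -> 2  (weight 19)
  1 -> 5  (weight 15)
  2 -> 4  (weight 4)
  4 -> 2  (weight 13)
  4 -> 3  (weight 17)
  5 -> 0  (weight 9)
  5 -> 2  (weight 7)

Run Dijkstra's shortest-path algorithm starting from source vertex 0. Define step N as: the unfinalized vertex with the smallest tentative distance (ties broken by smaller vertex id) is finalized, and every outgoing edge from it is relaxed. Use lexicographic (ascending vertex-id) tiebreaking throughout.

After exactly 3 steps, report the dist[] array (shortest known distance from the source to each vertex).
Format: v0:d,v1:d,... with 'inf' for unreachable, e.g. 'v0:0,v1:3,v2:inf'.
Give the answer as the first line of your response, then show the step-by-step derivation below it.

v0:0,v1:inf,v2:19,v3:40,v4:23,v5:inf

step 1: dist = v0:0,v1:inf,v2:19,v3:inf,v4:inf,v5:inf
step 2: dist = v0:0,v1:inf,v2:19,v3:inf,v4:23,v5:inf
step 3: dist = v0:0,v1:inf,v2:19,v3:40,v4:23,v5:inf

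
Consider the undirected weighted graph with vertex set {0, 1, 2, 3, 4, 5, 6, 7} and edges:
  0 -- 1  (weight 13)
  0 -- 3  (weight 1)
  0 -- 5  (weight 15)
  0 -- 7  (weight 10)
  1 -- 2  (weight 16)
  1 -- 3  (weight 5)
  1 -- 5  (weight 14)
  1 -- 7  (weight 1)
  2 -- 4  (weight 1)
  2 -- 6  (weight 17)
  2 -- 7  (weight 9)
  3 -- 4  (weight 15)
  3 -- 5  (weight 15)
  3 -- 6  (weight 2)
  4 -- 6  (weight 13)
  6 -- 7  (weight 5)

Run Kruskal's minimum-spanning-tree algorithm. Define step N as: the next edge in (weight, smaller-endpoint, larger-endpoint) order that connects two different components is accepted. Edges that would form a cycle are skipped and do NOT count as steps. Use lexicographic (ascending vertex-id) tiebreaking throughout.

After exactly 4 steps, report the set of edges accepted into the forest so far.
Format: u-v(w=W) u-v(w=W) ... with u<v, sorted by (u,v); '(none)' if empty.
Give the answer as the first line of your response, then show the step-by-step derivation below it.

0-3(w=1) 1-7(w=1) 2-4(w=1) 3-6(w=2)

step 1: add edge 0-3 (w=1); MST = {0-3(w=1)}
step 2: add edge 1-7 (w=1); MST = {0-3(w=1) 1-7(w=1)}
step 3: add edge 2-4 (w=1); MST = {0-3(w=1) 1-7(w=1) 2-4(w=1)}
step 4: add edge 3-6 (w=2); MST = {0-3(w=1) 1-7(w=1) 2-4(w=1) 3-6(w=2)}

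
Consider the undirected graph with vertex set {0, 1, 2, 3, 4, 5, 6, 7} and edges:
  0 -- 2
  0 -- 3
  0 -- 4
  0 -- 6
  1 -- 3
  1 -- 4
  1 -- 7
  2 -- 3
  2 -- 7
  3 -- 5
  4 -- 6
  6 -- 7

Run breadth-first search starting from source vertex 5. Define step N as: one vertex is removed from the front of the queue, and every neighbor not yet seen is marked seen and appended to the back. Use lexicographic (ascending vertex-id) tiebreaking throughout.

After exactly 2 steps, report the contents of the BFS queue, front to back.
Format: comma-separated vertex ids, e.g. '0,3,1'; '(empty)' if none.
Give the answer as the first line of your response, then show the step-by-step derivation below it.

0,1,2

step 1: dequeue 5; queue=[3]; order=5
step 2: dequeue 3; queue=[0,1,2]; order=5,3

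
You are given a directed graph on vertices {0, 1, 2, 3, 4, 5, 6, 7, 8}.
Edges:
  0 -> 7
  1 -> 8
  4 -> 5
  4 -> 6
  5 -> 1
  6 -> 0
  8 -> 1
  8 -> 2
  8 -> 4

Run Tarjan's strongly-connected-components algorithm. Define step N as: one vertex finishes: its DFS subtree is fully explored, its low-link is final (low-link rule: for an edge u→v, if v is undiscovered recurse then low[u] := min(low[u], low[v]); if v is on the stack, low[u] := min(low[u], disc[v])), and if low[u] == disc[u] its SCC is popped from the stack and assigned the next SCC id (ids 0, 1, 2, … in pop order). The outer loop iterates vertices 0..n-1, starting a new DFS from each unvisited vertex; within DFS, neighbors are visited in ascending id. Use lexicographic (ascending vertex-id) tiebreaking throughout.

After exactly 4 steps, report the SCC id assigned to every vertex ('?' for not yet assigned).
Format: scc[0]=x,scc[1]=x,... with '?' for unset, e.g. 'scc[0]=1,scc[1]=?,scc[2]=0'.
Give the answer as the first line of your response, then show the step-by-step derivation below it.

scc[0]=1,scc[1]=?,scc[2]=2,scc[3]=?,scc[4]=?,scc[5]=?,scc[6]=?,scc[7]=0,scc[8]=?

step 1: low=(low[0]=0,low[1]=?,low[2]=?,low[3]=?,low[4]=?,low[5]=?,low[6]=?,low[7]=1,low[8]=?); scc=(scc[0]=?,scc[1]=?,scc[2]=?,scc[3]=?,scc[4]=?,scc[5]=?,scc[6]=?,scc[7]=0,scc[8]=?)
step 2: low=(low[0]=0,low[1]=?,low[2]=?,low[3]=?,low[4]=?,low[5]=?,low[6]=?,low[7]=1,low[8]=?); scc=(scc[0]=1,scc[1]=?,scc[2]=?,scc[3]=?,scc[4]=?,scc[5]=?,scc[6]=?,scc[7]=0,scc[8]=?)
step 3: low=(low[0]=0,low[1]=2,low[2]=4,low[3]=?,low[4]=?,low[5]=?,low[6]=?,low[7]=1,low[8]=2); scc=(scc[0]=1,scc[1]=?,scc[2]=2,scc[3]=?,scc[4]=?,scc[5]=?,scc[6]=?,scc[7]=0,scc[8]=?)
step 4: low=(low[0]=0,low[1]=2,low[2]=4,low[3]=?,low[4]=5,low[5]=2,low[6]=?,low[7]=1,low[8]=2); scc=(scc[0]=1,scc[1]=?,scc[2]=2,scc[3]=?,scc[4]=?,scc[5]=?,scc[6]=?,scc[7]=0,scc[8]=?)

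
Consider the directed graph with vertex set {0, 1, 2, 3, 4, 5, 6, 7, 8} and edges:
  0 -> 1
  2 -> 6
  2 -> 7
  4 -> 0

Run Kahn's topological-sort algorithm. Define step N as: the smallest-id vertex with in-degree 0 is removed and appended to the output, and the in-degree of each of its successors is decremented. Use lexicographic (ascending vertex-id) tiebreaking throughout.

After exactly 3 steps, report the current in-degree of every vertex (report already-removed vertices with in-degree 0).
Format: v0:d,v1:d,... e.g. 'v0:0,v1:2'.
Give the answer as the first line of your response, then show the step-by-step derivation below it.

v0:0,v1:1,v2:0,v3:0,v4:0,v5:0,v6:0,v7:0,v8:0

step 1: output 2; order=[2]; indeg=(1,1,0,0,0,0,0,0,0)
step 2: output 3; order=[2,3]; indeg=(1,1,0,0,0,0,0,0,0)
step 3: output 4; order=[2,3,4]; indeg=(0,1,0,0,0,0,0,0,0)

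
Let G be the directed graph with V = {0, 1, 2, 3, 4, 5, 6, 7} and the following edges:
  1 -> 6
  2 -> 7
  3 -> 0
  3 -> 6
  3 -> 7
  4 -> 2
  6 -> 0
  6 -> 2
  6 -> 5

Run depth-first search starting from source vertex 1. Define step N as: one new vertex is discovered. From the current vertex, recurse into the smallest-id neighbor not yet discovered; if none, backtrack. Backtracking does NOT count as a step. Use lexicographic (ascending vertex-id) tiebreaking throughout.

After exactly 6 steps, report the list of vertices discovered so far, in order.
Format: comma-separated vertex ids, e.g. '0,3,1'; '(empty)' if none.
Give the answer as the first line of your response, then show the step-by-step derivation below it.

1,6,0,2,7,5

step 1: discover 1; path=1; order=1
step 2: discover 6; path=1>6; order=1,6
step 3: discover 0; path=1>6>0; order=1,6,0
step 4: discover 2; path=1>6>2; order=1,6,0,2
step 5: discover 7; path=1>6>2>7; order=1,6,0,2,7
step 6: discover 5; path=1>6>5; order=1,6,0,2,7,5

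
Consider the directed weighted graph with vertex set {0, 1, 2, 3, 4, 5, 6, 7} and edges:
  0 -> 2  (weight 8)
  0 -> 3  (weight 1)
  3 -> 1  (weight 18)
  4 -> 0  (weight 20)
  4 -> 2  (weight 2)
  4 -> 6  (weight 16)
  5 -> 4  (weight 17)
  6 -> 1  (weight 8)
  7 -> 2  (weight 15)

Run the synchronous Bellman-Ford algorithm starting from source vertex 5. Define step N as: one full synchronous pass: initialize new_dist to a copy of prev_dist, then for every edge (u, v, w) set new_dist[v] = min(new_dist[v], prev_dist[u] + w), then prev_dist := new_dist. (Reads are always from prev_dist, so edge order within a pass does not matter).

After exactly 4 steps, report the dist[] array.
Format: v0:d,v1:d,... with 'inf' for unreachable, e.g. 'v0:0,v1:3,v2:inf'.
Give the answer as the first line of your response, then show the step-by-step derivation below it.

v0:37,v1:41,v2:19,v3:38,v4:17,v5:0,v6:33,v7:inf

step 1: dist = v0:inf,v1:inf,v2:inf,v3:inf,v4:17,v5:0,v6:inf,v7:inf
step 2: dist = v0:37,v1:inf,v2:19,v3:inf,v4:17,v5:0,v6:33,v7:inf
step 3: dist = v0:37,v1:41,v2:19,v3:38,v4:17,v5:0,v6:33,v7:inf
step 4: dist = v0:37,v1:41,v2:19,v3:38,v4:17,v5:0,v6:33,v7:inf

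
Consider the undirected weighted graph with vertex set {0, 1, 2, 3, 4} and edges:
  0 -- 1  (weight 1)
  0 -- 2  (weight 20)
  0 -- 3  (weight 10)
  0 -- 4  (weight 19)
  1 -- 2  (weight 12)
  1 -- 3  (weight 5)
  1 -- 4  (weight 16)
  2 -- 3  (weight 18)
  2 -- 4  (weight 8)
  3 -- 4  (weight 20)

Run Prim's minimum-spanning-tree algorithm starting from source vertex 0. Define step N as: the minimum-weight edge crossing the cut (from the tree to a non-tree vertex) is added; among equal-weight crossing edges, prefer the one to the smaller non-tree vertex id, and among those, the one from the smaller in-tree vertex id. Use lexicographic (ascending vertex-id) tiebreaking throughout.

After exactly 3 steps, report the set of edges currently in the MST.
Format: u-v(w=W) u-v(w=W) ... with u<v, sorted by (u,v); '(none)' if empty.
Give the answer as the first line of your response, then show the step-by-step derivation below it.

0-1(w=1) 1-2(w=12) 1-3(w=5)

step 1: add edge 0-1 (w=1); MST = {0-1(w=1)}
step 2: add edge 1-3 (w=5); MST = {0-1(w=1) 1-3(w=5)}
step 3: add edge 1-2 (w=12); MST = {0-1(w=1) 1-2(w=12) 1-3(w=5)}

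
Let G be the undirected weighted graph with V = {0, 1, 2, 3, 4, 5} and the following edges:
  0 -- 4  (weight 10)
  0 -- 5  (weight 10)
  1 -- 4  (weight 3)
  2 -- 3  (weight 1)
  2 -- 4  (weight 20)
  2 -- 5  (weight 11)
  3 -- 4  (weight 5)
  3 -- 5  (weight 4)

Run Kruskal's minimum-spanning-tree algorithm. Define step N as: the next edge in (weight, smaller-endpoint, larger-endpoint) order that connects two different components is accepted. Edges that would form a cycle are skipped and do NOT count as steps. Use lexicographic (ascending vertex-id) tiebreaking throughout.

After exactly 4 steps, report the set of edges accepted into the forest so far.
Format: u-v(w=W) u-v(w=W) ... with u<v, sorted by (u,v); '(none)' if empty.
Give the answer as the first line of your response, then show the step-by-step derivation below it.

1-4(w=3) 2-3(w=1) 3-4(w=5) 3-5(w=4)

step 1: add edge 2-3 (w=1); MST = {2-3(w=1)}
step 2: add edge 1-4 (w=3); MST = {1-4(w=3) 2-3(w=1)}
step 3: add edge 3-5 (w=4); MST = {1-4(w=3) 2-3(w=1) 3-5(w=4)}
step 4: add edge 3-4 (w=5); MST = {1-4(w=3) 2-3(w=1) 3-4(w=5) 3-5(w=4)}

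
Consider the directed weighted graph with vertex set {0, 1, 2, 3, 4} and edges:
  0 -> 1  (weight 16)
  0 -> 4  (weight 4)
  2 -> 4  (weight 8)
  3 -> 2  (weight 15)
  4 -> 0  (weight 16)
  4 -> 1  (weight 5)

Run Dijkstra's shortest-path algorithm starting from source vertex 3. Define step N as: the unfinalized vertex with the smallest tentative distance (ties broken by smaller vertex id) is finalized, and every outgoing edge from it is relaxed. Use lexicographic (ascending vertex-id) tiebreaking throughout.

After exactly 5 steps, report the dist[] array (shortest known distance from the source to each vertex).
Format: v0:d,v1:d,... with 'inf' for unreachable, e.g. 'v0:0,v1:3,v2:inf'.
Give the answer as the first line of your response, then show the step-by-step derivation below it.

v0:39,v1:28,v2:15,v3:0,v4:23

step 1: dist = v0:inf,v1:inf,v2:15,v3:0,v4:inf
step 2: dist = v0:inf,v1:inf,v2:15,v3:0,v4:23
step 3: dist = v0:39,v1:28,v2:15,v3:0,v4:23
step 4: dist = v0:39,v1:28,v2:15,v3:0,v4:23
step 5: dist = v0:39,v1:28,v2:15,v3:0,v4:23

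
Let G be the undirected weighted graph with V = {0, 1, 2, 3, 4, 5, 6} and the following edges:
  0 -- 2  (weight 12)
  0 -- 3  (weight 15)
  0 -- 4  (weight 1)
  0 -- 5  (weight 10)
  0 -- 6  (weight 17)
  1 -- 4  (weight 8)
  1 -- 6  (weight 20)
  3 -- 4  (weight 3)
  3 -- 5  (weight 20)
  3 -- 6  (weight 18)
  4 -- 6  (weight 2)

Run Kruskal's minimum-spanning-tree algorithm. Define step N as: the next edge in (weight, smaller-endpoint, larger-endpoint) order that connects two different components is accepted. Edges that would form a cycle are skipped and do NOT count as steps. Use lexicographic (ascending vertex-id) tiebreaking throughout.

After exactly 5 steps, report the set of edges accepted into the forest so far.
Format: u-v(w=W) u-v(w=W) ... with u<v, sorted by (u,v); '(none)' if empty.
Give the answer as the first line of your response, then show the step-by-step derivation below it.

0-4(w=1) 0-5(w=10) 1-4(w=8) 3-4(w=3) 4-6(w=2)

step 1: add edge 0-4 (w=1); MST = {0-4(w=1)}
step 2: add edge 4-6 (w=2); MST = {0-4(w=1) 4-6(w=2)}
step 3: add edge 3-4 (w=3); MST = {0-4(w=1) 3-4(w=3) 4-6(w=2)}
step 4: add edge 1-4 (w=8); MST = {0-4(w=1) 1-4(w=8) 3-4(w=3) 4-6(w=2)}
step 5: add edge 0-5 (w=10); MST = {0-4(w=1) 0-5(w=10) 1-4(w=8) 3-4(w=3) 4-6(w=2)}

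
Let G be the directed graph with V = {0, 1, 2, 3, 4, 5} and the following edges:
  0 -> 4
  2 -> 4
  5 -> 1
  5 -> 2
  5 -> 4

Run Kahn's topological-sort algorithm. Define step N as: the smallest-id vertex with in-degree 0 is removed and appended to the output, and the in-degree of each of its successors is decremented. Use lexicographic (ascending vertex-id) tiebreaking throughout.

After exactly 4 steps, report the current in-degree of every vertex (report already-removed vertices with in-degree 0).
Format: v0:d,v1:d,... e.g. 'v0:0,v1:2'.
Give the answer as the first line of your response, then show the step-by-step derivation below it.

v0:0,v1:0,v2:0,v3:0,v4:1,v5:0

step 1: output 0; order=[0]; indeg=(0,1,1,0,2,0)
step 2: output 3; order=[0,3]; indeg=(0,1,1,0,2,0)
step 3: output 5; order=[0,3,5]; indeg=(0,0,0,0,1,0)
step 4: output 1; order=[0,3,5,1]; indeg=(0,0,0,0,1,0)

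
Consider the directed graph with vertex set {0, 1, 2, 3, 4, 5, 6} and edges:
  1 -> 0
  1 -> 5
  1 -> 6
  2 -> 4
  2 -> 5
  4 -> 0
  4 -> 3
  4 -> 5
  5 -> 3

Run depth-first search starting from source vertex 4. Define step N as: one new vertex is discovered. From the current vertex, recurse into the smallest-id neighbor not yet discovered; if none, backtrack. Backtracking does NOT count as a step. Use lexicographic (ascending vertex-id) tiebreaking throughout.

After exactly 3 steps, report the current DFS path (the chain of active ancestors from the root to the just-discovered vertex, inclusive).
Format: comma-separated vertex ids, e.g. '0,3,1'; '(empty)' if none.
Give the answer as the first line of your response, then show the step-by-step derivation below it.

4,3

step 1: discover 4; path=4; order=4
step 2: discover 0; path=4>0; order=4,0
step 3: discover 3; path=4>3; order=4,0,3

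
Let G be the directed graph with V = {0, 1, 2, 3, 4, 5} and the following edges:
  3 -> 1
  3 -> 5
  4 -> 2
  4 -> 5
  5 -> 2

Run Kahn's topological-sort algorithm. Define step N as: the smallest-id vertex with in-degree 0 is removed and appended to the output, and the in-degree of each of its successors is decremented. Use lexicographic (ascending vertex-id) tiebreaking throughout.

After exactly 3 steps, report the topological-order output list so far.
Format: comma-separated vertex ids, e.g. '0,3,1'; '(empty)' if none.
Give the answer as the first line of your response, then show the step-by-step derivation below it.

0,3,1

step 1: output 0; order=[0]; indeg=(0,1,2,0,0,2)
step 2: output 3; order=[0,3]; indeg=(0,0,2,0,0,1)
step 3: output 1; order=[0,3,1]; indeg=(0,0,2,0,0,1)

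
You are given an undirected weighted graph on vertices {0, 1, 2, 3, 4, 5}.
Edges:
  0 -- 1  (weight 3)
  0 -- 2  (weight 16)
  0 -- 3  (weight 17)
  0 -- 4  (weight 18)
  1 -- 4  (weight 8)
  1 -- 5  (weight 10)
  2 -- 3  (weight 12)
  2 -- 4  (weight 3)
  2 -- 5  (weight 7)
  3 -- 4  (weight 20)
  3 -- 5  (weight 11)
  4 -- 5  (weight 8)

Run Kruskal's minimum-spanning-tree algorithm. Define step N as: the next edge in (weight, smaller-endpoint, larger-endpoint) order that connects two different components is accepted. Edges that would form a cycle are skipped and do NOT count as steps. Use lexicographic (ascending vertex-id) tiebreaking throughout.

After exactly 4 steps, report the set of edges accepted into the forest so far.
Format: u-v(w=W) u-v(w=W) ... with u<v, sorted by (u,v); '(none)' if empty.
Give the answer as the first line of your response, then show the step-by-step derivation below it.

0-1(w=3) 1-4(w=8) 2-4(w=3) 2-5(w=7)

step 1: add edge 0-1 (w=3); MST = {0-1(w=3)}
step 2: add edge 2-4 (w=3); MST = {0-1(w=3) 2-4(w=3)}
step 3: add edge 2-5 (w=7); MST = {0-1(w=3) 2-4(w=3) 2-5(w=7)}
step 4: add edge 1-4 (w=8); MST = {0-1(w=3) 1-4(w=8) 2-4(w=3) 2-5(w=7)}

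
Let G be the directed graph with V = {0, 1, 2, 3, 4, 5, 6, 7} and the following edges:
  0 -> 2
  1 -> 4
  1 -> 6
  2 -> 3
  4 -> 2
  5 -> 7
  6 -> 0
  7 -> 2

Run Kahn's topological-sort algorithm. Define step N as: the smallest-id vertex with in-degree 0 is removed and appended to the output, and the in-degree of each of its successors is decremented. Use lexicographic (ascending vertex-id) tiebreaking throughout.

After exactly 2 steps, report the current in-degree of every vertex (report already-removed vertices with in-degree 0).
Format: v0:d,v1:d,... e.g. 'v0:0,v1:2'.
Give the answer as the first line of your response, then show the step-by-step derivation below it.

v0:1,v1:0,v2:2,v3:1,v4:0,v5:0,v6:0,v7:1

step 1: output 1; order=[1]; indeg=(1,0,3,1,0,0,0,1)
step 2: output 4; order=[1,4]; indeg=(1,0,2,1,0,0,0,1)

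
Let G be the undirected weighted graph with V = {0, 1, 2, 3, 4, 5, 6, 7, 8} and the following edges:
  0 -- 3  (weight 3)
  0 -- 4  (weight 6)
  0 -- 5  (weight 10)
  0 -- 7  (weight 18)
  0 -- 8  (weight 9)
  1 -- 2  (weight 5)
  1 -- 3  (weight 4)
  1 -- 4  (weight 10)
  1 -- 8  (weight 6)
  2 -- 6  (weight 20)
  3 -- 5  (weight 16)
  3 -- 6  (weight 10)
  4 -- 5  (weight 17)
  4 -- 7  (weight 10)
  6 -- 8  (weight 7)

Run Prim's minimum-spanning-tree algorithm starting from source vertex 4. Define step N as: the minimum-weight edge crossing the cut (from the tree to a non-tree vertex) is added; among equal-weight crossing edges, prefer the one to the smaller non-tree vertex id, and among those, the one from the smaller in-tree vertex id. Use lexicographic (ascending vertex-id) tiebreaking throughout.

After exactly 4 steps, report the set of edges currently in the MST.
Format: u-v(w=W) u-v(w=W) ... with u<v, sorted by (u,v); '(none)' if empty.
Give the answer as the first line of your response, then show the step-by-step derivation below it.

0-3(w=3) 0-4(w=6) 1-2(w=5) 1-3(w=4)

step 1: add edge 0-4 (w=6); MST = {0-4(w=6)}
step 2: add edge 0-3 (w=3); MST = {0-3(w=3) 0-4(w=6)}
step 3: add edge 1-3 (w=4); MST = {0-3(w=3) 0-4(w=6) 1-3(w=4)}
step 4: add edge 1-2 (w=5); MST = {0-3(w=3) 0-4(w=6) 1-2(w=5) 1-3(w=4)}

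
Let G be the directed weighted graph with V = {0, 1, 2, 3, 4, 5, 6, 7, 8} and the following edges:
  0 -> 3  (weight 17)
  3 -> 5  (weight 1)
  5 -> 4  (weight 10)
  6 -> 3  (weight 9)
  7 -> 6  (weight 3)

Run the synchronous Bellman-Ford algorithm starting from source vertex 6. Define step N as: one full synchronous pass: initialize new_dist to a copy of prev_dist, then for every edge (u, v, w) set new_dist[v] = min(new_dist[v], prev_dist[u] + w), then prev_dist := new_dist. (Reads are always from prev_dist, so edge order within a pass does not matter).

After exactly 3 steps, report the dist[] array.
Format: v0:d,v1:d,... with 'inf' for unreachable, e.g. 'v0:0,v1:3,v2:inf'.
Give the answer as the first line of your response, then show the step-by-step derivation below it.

v0:inf,v1:inf,v2:inf,v3:9,v4:20,v5:10,v6:0,v7:inf,v8:inf

step 1: dist = v0:inf,v1:inf,v2:inf,v3:9,v4:inf,v5:inf,v6:0,v7:inf,v8:inf
step 2: dist = v0:inf,v1:inf,v2:inf,v3:9,v4:inf,v5:10,v6:0,v7:inf,v8:inf
step 3: dist = v0:inf,v1:inf,v2:inf,v3:9,v4:20,v5:10,v6:0,v7:inf,v8:inf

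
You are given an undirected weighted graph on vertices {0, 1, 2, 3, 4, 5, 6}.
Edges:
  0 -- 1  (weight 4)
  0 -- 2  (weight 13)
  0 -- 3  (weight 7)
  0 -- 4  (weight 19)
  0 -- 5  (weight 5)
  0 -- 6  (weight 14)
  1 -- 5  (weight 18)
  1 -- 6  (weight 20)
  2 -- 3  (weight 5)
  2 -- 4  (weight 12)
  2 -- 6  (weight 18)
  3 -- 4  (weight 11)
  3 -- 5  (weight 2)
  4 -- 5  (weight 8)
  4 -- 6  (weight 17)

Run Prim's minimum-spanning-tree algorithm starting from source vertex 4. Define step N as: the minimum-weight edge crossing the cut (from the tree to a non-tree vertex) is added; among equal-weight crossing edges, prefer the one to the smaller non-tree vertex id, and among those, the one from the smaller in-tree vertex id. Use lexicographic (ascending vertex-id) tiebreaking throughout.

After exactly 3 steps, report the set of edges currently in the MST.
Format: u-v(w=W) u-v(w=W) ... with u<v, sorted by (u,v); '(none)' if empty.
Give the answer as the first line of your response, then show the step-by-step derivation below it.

0-5(w=5) 3-5(w=2) 4-5(w=8)

step 1: add edge 4-5 (w=8); MST = {4-5(w=8)}
step 2: add edge 3-5 (w=2); MST = {3-5(w=2) 4-5(w=8)}
step 3: add edge 0-5 (w=5); MST = {0-5(w=5) 3-5(w=2) 4-5(w=8)}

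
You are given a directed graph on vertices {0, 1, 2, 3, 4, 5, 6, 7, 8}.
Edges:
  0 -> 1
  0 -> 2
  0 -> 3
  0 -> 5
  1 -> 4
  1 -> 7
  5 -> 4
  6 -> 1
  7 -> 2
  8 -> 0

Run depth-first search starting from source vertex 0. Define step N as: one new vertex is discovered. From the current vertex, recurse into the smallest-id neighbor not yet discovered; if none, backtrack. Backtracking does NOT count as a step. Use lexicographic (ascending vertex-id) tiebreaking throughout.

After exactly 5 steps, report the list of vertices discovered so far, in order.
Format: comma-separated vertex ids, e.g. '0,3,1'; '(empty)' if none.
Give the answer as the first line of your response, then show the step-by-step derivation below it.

0,1,4,7,2

step 1: discover 0; path=0; order=0
step 2: discover 1; path=0>1; order=0,1
step 3: discover 4; path=0>1>4; order=0,1,4
step 4: discover 7; path=0>1>7; order=0,1,4,7
step 5: discover 2; path=0>1>7>2; order=0,1,4,7,2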